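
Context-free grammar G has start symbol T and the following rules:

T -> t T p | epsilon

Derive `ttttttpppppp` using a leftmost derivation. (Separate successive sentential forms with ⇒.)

T ⇒ tTp ⇒ ttTpp ⇒ tttTppp ⇒ ttttTpppp ⇒ tttttTppppp ⇒ ttttttTpppppp ⇒ ttttttpppppp

T ⇒ tTp   [T -> t T p]
tTp ⇒ ttTpp   [T -> t T p]
ttTpp ⇒ tttTppp   [T -> t T p]
tttTppp ⇒ ttttTpppp   [T -> t T p]
ttttTpppp ⇒ tttttTppppp   [T -> t T p]
tttttTppppp ⇒ ttttttTpppppp   [T -> t T p]
ttttttTpppppp ⇒ ttttttpppppp   [T -> epsilon]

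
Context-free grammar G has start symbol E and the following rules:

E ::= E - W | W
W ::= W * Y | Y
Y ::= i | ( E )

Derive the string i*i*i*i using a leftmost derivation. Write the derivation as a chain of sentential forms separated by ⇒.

E ⇒ W ⇒ W*Y ⇒ W*Y*Y ⇒ W*Y*Y*Y ⇒ Y*Y*Y*Y ⇒ i*Y*Y*Y ⇒ i*i*Y*Y ⇒ i*i*i*Y ⇒ i*i*i*i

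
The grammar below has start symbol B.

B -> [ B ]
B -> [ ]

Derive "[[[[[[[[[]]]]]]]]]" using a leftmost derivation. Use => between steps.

B => [B] => [[B]] => [[[B]]] => [[[[B]]]] => [[[[[B]]]]] => [[[[[[B]]]]]] => [[[[[[[B]]]]]]] => [[[[[[[[B]]]]]]]] => [[[[[[[[[]]]]]]]]]

B => [B]   [B -> [ B ]]
[B] => [[B]]   [B -> [ B ]]
[[B]] => [[[B]]]   [B -> [ B ]]
[[[B]]] => [[[[B]]]]   [B -> [ B ]]
[[[[B]]]] => [[[[[B]]]]]   [B -> [ B ]]
[[[[[B]]]]] => [[[[[[B]]]]]]   [B -> [ B ]]
[[[[[[B]]]]]] => [[[[[[[B]]]]]]]   [B -> [ B ]]
[[[[[[[B]]]]]]] => [[[[[[[[B]]]]]]]]   [B -> [ B ]]
[[[[[[[[B]]]]]]]] => [[[[[[[[[]]]]]]]]]   [B -> [ ]]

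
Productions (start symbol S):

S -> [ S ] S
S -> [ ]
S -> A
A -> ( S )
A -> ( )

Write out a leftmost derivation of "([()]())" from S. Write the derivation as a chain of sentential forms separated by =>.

S => A   [S -> A]
A => (S)   [A -> ( S )]
(S) => ([S]S)   [S -> [ S ] S]
([S]S) => ([A]S)   [S -> A]
([A]S) => ([()]S)   [A -> ( )]
([()]S) => ([()]A)   [S -> A]
([()]A) => ([()]())   [A -> ( )]

S => A => (S) => ([S]S) => ([A]S) => ([()]S) => ([()]A) => ([()]())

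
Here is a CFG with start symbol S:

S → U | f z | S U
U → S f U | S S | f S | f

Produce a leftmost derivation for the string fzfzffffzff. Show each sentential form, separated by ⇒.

S ⇒ SU   [S → S U]
SU ⇒ SUU   [S → S U]
SUU ⇒ SUUU   [S → S U]
SUUU ⇒ fzUUU   [S → f z]
fzUUU ⇒ fzSSUU   [U → S S]
fzSSUU ⇒ fzSUSUU   [S → S U]
fzSUSUU ⇒ fzUUSUU   [S → U]
fzUUSUU ⇒ fzSfUUSUU   [U → S f U]
fzSfUUSUU ⇒ fzfzfUUSUU   [S → f z]
fzfzfUUSUU ⇒ fzfzffUSUU   [U → f]
fzfzffUSUU ⇒ fzfzfffSUU   [U → f]
fzfzfffSUU ⇒ fzfzffffzUU   [S → f z]
fzfzffffzUU ⇒ fzfzffffzfU   [U → f]
fzfzffffzfU ⇒ fzfzffffzff   [U → f]

S ⇒ SU ⇒ SUU ⇒ SUUU ⇒ fzUUU ⇒ fzSSUU ⇒ fzSUSUU ⇒ fzUUSUU ⇒ fzSfUUSUU ⇒ fzfzfUUSUU ⇒ fzfzffUSUU ⇒ fzfzfffSUU ⇒ fzfzffffzUU ⇒ fzfzffffzfU ⇒ fzfzffffzff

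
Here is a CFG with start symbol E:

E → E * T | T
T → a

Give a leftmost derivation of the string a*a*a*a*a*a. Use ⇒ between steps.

E⇒E*T⇒E*T*T⇒E*T*T*T⇒E*T*T*T*T⇒E*T*T*T*T*T⇒T*T*T*T*T*T⇒a*T*T*T*T*T⇒a*a*T*T*T*T⇒a*a*a*T*T*T⇒a*a*a*a*T*T⇒a*a*a*a*a*T⇒a*a*a*a*a*a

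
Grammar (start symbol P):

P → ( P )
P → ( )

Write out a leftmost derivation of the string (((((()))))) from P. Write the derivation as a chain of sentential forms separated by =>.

P => (P)   [P → ( P )]
(P) => ((P))   [P → ( P )]
((P)) => (((P)))   [P → ( P )]
(((P))) => ((((P))))   [P → ( P )]
((((P)))) => (((((P)))))   [P → ( P )]
(((((P))))) => (((((())))))   [P → ( )]

P => (P) => ((P)) => (((P))) => ((((P)))) => (((((P))))) => (((((())))))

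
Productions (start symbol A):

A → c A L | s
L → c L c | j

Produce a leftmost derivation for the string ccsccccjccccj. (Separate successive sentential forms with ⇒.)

A ⇒ cAL   [A → c A L]
cAL ⇒ ccALL   [A → c A L]
ccALL ⇒ ccsLL   [A → s]
ccsLL ⇒ ccscLcL   [L → c L c]
ccscLcL ⇒ ccsccLccL   [L → c L c]
ccsccLccL ⇒ ccscccLcccL   [L → c L c]
ccscccLcccL ⇒ ccsccccLccccL   [L → c L c]
ccsccccLccccL ⇒ ccsccccjccccL   [L → j]
ccsccccjccccL ⇒ ccsccccjccccj   [L → j]

A ⇒ cAL ⇒ ccALL ⇒ ccsLL ⇒ ccscLcL ⇒ ccsccLccL ⇒ ccscccLcccL ⇒ ccsccccLccccL ⇒ ccsccccjccccL ⇒ ccsccccjccccj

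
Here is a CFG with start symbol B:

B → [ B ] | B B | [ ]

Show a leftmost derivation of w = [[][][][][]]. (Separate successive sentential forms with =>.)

B => [B]   [B → [ B ]]
[B] => [BB]   [B → B B]
[BB] => [[]B]   [B → [ ]]
[[]B] => [[]BB]   [B → B B]
[[]BB] => [[]BBB]   [B → B B]
[[]BBB] => [[][]BB]   [B → [ ]]
[[][]BB] => [[][]BBB]   [B → B B]
[[][]BBB] => [[][][]BB]   [B → [ ]]
[[][][]BB] => [[][][][]B]   [B → [ ]]
[[][][][]B] => [[][][][][]]   [B → [ ]]

B=>[B]=>[BB]=>[[]B]=>[[]BB]=>[[]BBB]=>[[][]BB]=>[[][]BBB]=>[[][][]BB]=>[[][][][]B]=>[[][][][][]]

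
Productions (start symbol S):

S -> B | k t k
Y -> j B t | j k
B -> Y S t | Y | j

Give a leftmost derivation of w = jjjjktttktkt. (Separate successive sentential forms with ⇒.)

S ⇒ B ⇒ YSt ⇒ jBtSt ⇒ jYtSt ⇒ jjBttSt ⇒ jjYttSt ⇒ jjjBtttSt ⇒ jjjYtttSt ⇒ jjjjktttSt ⇒ jjjjktttktkt

S ⇒ B   [S -> B]
B ⇒ YSt   [B -> Y S t]
YSt ⇒ jBtSt   [Y -> j B t]
jBtSt ⇒ jYtSt   [B -> Y]
jYtSt ⇒ jjBttSt   [Y -> j B t]
jjBttSt ⇒ jjYttSt   [B -> Y]
jjYttSt ⇒ jjjBtttSt   [Y -> j B t]
jjjBtttSt ⇒ jjjYtttSt   [B -> Y]
jjjYtttSt ⇒ jjjjktttSt   [Y -> j k]
jjjjktttSt ⇒ jjjjktttktkt   [S -> k t k]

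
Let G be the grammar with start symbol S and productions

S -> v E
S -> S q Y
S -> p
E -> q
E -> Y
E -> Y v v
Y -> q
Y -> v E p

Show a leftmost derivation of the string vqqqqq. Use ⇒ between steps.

S ⇒ SqY ⇒ SqYqY ⇒ vEqYqY ⇒ vYqYqY ⇒ vqqYqY ⇒ vqqqqY ⇒ vqqqqq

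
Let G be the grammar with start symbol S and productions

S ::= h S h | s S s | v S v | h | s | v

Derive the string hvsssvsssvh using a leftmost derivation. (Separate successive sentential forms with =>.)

S => hSh   [S ::= h S h]
hSh => hvSvh   [S ::= v S v]
hvSvh => hvsSsvh   [S ::= s S s]
hvsSsvh => hvssSssvh   [S ::= s S s]
hvssSssvh => hvsssSsssvh   [S ::= s S s]
hvsssSsssvh => hvsssvsssvh   [S ::= v]

S=>hSh=>hvSvh=>hvsSsvh=>hvssSssvh=>hvsssSsssvh=>hvsssvsssvh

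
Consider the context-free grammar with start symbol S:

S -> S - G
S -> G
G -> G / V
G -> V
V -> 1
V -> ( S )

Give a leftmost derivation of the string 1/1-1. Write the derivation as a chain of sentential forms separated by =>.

S => S-G => G-G => G/V-G => V/V-G => 1/V-G => 1/1-G => 1/1-V => 1/1-1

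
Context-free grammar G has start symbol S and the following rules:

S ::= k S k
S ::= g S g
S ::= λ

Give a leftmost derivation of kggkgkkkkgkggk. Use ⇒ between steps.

S ⇒ kSk ⇒ kgSgk ⇒ kggSggk ⇒ kggkSkggk ⇒ kggkgSgkggk ⇒ kggkgkSkgkggk ⇒ kggkgkkSkkgkggk ⇒ kggkgkkkkgkggk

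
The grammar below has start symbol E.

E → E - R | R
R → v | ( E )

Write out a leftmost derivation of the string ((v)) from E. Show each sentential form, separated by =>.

E=>R=>(E)=>(R)=>((E))=>((R))=>((v))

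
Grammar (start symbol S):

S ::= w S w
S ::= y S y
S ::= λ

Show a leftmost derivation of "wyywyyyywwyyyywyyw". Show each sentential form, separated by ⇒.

S ⇒ wSw ⇒ wySyw ⇒ wyySyyw ⇒ wyywSwyyw ⇒ wyywySywyyw ⇒ wyywyySyywyyw ⇒ wyywyyySyyywyyw ⇒ wyywyyyySyyyywyyw ⇒ wyywyyyywSwyyyywyyw ⇒ wyywyyyywwyyyywyyw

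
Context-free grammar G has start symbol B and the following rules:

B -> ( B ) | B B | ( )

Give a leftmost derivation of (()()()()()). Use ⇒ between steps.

B ⇒ (B) ⇒ (BB) ⇒ (BBB) ⇒ (()BB) ⇒ (()BBB) ⇒ (()BBBB) ⇒ (()()BBB) ⇒ (()()()BB) ⇒ (()()()()B) ⇒ (()()()()())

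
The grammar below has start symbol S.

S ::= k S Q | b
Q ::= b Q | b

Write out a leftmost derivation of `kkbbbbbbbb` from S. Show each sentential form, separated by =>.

S => kSQ   [S ::= k S Q]
kSQ => kkSQQ   [S ::= k S Q]
kkSQQ => kkbQQ   [S ::= b]
kkbQQ => kkbbQ   [Q ::= b]
kkbbQ => kkbbbQ   [Q ::= b Q]
kkbbbQ => kkbbbbQ   [Q ::= b Q]
kkbbbbQ => kkbbbbbQ   [Q ::= b Q]
kkbbbbbQ => kkbbbbbbQ   [Q ::= b Q]
kkbbbbbbQ => kkbbbbbbbQ   [Q ::= b Q]
kkbbbbbbbQ => kkbbbbbbbb   [Q ::= b]

S => kSQ => kkSQQ => kkbQQ => kkbbQ => kkbbbQ => kkbbbbQ => kkbbbbbQ => kkbbbbbbQ => kkbbbbbbbQ => kkbbbbbbbb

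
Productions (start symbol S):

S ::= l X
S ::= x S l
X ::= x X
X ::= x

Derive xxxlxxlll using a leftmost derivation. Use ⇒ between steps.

S⇒xSl⇒xxSll⇒xxxSlll⇒xxxlXlll⇒xxxlxXlll⇒xxxlxxlll

S ⇒ xSl   [S ::= x S l]
xSl ⇒ xxSll   [S ::= x S l]
xxSll ⇒ xxxSlll   [S ::= x S l]
xxxSlll ⇒ xxxlXlll   [S ::= l X]
xxxlXlll ⇒ xxxlxXlll   [X ::= x X]
xxxlxXlll ⇒ xxxlxxlll   [X ::= x]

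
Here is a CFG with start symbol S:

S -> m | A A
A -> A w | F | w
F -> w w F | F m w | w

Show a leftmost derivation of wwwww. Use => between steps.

S => AA   [S -> A A]
AA => AwA   [A -> A w]
AwA => FwA   [A -> F]
FwA => wwFwA   [F -> w w F]
wwFwA => wwwwA   [F -> w]
wwwwA => wwwww   [A -> w]

S=>AA=>AwA=>FwA=>wwFwA=>wwwwA=>wwwww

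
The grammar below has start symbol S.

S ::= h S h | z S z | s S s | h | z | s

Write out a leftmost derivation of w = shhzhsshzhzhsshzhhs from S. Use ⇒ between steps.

S ⇒ sSs ⇒ shShs ⇒ shhShhs ⇒ shhzSzhhs ⇒ shhzhShzhhs ⇒ shhzhsSshzhhs ⇒ shhzhssSsshzhhs ⇒ shhzhsshShsshzhhs ⇒ shhzhsshzSzhsshzhhs ⇒ shhzhsshzhzhsshzhhs

S ⇒ sSs   [S ::= s S s]
sSs ⇒ shShs   [S ::= h S h]
shShs ⇒ shhShhs   [S ::= h S h]
shhShhs ⇒ shhzSzhhs   [S ::= z S z]
shhzSzhhs ⇒ shhzhShzhhs   [S ::= h S h]
shhzhShzhhs ⇒ shhzhsSshzhhs   [S ::= s S s]
shhzhsSshzhhs ⇒ shhzhssSsshzhhs   [S ::= s S s]
shhzhssSsshzhhs ⇒ shhzhsshShsshzhhs   [S ::= h S h]
shhzhsshShsshzhhs ⇒ shhzhsshzSzhsshzhhs   [S ::= z S z]
shhzhsshzSzhsshzhhs ⇒ shhzhsshzhzhsshzhhs   [S ::= h]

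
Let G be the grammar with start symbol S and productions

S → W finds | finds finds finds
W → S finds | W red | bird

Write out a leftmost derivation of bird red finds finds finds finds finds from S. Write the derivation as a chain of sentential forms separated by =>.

S => W finds => S finds finds => W finds finds finds => S finds finds finds finds => W finds finds finds finds finds => W red finds finds finds finds finds => bird red finds finds finds finds finds

S => W finds   [S → W finds]
W finds => S finds finds   [W → S finds]
S finds finds => W finds finds finds   [S → W finds]
W finds finds finds => S finds finds finds finds   [W → S finds]
S finds finds finds finds => W finds finds finds finds finds   [S → W finds]
W finds finds finds finds finds => W red finds finds finds finds finds   [W → W red]
W red finds finds finds finds finds => bird red finds finds finds finds finds   [W → bird]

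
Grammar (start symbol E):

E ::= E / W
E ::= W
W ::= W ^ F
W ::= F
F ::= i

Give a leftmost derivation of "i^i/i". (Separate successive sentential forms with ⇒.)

E ⇒ E/W ⇒ W/W ⇒ W^F/W ⇒ F^F/W ⇒ i^F/W ⇒ i^i/W ⇒ i^i/F ⇒ i^i/i

E ⇒ E/W   [E ::= E / W]
E/W ⇒ W/W   [E ::= W]
W/W ⇒ W^F/W   [W ::= W ^ F]
W^F/W ⇒ F^F/W   [W ::= F]
F^F/W ⇒ i^F/W   [F ::= i]
i^F/W ⇒ i^i/W   [F ::= i]
i^i/W ⇒ i^i/F   [W ::= F]
i^i/F ⇒ i^i/i   [F ::= i]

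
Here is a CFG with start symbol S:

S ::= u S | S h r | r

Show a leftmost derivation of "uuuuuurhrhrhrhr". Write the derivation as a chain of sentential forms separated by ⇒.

S⇒uS⇒uuS⇒uuuS⇒uuuShr⇒uuuuShr⇒uuuuuShr⇒uuuuuuShr⇒uuuuuuShrhr⇒uuuuuuShrhrhr⇒uuuuuuShrhrhrhr⇒uuuuuurhrhrhrhr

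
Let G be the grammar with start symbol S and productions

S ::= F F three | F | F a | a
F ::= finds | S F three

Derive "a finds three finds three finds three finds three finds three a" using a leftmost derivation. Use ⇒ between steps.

S ⇒ F a   [S ::= F a]
F a ⇒ S F three a   [F ::= S F three]
S F three a ⇒ F F three F three a   [S ::= F F three]
F F three F three a ⇒ S F three F three F three a   [F ::= S F three]
S F three F three F three a ⇒ F F three F three F three F three a   [S ::= F F three]
F F three F three F three F three a ⇒ S F three F three F three F three F three a   [F ::= S F three]
S F three F three F three F three F three a ⇒ a F three F three F three F three F three a   [S ::= a]
a F three F three F three F three F three a ⇒ a finds three F three F three F three F three a   [F ::= finds]
a finds three F three F three F three F three a ⇒ a finds three finds three F three F three F three a   [F ::= finds]
a finds three finds three F three F three F three a ⇒ a finds three finds three finds three F three F three a   [F ::= finds]
a finds three finds three finds three F three F three a ⇒ a finds three finds three finds three finds three F three a   [F ::= finds]
a finds three finds three finds three finds three F three a ⇒ a finds three finds three finds three finds three finds three a   [F ::= finds]

S ⇒ F a ⇒ S F three a ⇒ F F three F three a ⇒ S F three F three F three a ⇒ F F three F three F three F three a ⇒ S F three F three F three F three F three a ⇒ a F three F three F three F three F three a ⇒ a finds three F three F three F three F three a ⇒ a finds three finds three F three F three F three a ⇒ a finds three finds three finds three F three F three a ⇒ a finds three finds three finds three finds three F three a ⇒ a finds three finds three finds three finds three finds three a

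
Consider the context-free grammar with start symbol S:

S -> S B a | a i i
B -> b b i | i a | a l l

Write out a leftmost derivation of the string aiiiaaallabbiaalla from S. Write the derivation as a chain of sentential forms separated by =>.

S => SBa   [S -> S B a]
SBa => SBaBa   [S -> S B a]
SBaBa => SBaBaBa   [S -> S B a]
SBaBaBa => SBaBaBaBa   [S -> S B a]
SBaBaBaBa => aiiBaBaBaBa   [S -> a i i]
aiiBaBaBaBa => aiiiaaBaBaBa   [B -> i a]
aiiiaaBaBaBa => aiiiaaallaBaBa   [B -> a l l]
aiiiaaallaBaBa => aiiiaaallabbiaBa   [B -> b b i]
aiiiaaallabbiaBa => aiiiaaallabbiaalla   [B -> a l l]

S=>SBa=>SBaBa=>SBaBaBa=>SBaBaBaBa=>aiiBaBaBaBa=>aiiiaaBaBaBa=>aiiiaaallaBaBa=>aiiiaaallabbiaBa=>aiiiaaallabbiaalla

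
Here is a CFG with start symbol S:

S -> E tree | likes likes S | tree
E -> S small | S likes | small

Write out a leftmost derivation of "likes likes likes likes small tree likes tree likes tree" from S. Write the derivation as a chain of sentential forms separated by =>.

S => E tree => S likes tree => likes likes S likes tree => likes likes E tree likes tree => likes likes S likes tree likes tree => likes likes likes likes S likes tree likes tree => likes likes likes likes E tree likes tree likes tree => likes likes likes likes small tree likes tree likes tree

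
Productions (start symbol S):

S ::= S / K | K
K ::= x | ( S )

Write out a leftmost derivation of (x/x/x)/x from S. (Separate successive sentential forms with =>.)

S => S/K   [S ::= S / K]
S/K => K/K   [S ::= K]
K/K => (S)/K   [K ::= ( S )]
(S)/K => (S/K)/K   [S ::= S / K]
(S/K)/K => (S/K/K)/K   [S ::= S / K]
(S/K/K)/K => (K/K/K)/K   [S ::= K]
(K/K/K)/K => (x/K/K)/K   [K ::= x]
(x/K/K)/K => (x/x/K)/K   [K ::= x]
(x/x/K)/K => (x/x/x)/K   [K ::= x]
(x/x/x)/K => (x/x/x)/x   [K ::= x]

S => S/K => K/K => (S)/K => (S/K)/K => (S/K/K)/K => (K/K/K)/K => (x/K/K)/K => (x/x/K)/K => (x/x/x)/K => (x/x/x)/x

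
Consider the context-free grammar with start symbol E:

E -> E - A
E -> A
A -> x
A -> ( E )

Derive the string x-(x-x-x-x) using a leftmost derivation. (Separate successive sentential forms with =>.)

E => E-A   [E -> E - A]
E-A => A-A   [E -> A]
A-A => x-A   [A -> x]
x-A => x-(E)   [A -> ( E )]
x-(E) => x-(E-A)   [E -> E - A]
x-(E-A) => x-(E-A-A)   [E -> E - A]
x-(E-A-A) => x-(E-A-A-A)   [E -> E - A]
x-(E-A-A-A) => x-(A-A-A-A)   [E -> A]
x-(A-A-A-A) => x-(x-A-A-A)   [A -> x]
x-(x-A-A-A) => x-(x-x-A-A)   [A -> x]
x-(x-x-A-A) => x-(x-x-x-A)   [A -> x]
x-(x-x-x-A) => x-(x-x-x-x)   [A -> x]

E => E-A => A-A => x-A => x-(E) => x-(E-A) => x-(E-A-A) => x-(E-A-A-A) => x-(A-A-A-A) => x-(x-A-A-A) => x-(x-x-A-A) => x-(x-x-x-A) => x-(x-x-x-x)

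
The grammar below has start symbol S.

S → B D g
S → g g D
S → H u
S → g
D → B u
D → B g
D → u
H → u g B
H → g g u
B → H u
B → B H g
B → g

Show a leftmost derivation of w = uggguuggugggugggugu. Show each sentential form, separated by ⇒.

S⇒Hu⇒ugBu⇒ugBHgu⇒ugBHgHgu⇒ugBHgHgHgu⇒ugHuHgHgHgu⇒uggguuHgHgHgu⇒uggguuggugHgHgu⇒uggguuggugggugHgu⇒uggguuggugggugggugu

S ⇒ Hu   [S → H u]
Hu ⇒ ugBu   [H → u g B]
ugBu ⇒ ugBHgu   [B → B H g]
ugBHgu ⇒ ugBHgHgu   [B → B H g]
ugBHgHgu ⇒ ugBHgHgHgu   [B → B H g]
ugBHgHgHgu ⇒ ugHuHgHgHgu   [B → H u]
ugHuHgHgHgu ⇒ uggguuHgHgHgu   [H → g g u]
uggguuHgHgHgu ⇒ uggguuggugHgHgu   [H → g g u]
uggguuggugHgHgu ⇒ uggguuggugggugHgu   [H → g g u]
uggguuggugggugHgu ⇒ uggguuggugggugggugu   [H → g g u]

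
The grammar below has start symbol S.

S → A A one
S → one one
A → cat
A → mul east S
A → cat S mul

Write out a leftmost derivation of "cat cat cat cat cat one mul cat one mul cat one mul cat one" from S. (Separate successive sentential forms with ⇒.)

S ⇒ A A one   [S → A A one]
A A one ⇒ cat S mul A one   [A → cat S mul]
cat S mul A one ⇒ cat A A one mul A one   [S → A A one]
cat A A one mul A one ⇒ cat cat S mul A one mul A one   [A → cat S mul]
cat cat S mul A one mul A one ⇒ cat cat A A one mul A one mul A one   [S → A A one]
cat cat A A one mul A one mul A one ⇒ cat cat cat S mul A one mul A one mul A one   [A → cat S mul]
cat cat cat S mul A one mul A one mul A one ⇒ cat cat cat A A one mul A one mul A one mul A one   [S → A A one]
cat cat cat A A one mul A one mul A one mul A one ⇒ cat cat cat cat A one mul A one mul A one mul A one   [A → cat]
cat cat cat cat A one mul A one mul A one mul A one ⇒ cat cat cat cat cat one mul A one mul A one mul A one   [A → cat]
cat cat cat cat cat one mul A one mul A one mul A one ⇒ cat cat cat cat cat one mul cat one mul A one mul A one   [A → cat]
cat cat cat cat cat one mul cat one mul A one mul A one ⇒ cat cat cat cat cat one mul cat one mul cat one mul A one   [A → cat]
cat cat cat cat cat one mul cat one mul cat one mul A one ⇒ cat cat cat cat cat one mul cat one mul cat one mul cat one   [A → cat]

S ⇒ A A one ⇒ cat S mul A one ⇒ cat A A one mul A one ⇒ cat cat S mul A one mul A one ⇒ cat cat A A one mul A one mul A one ⇒ cat cat cat S mul A one mul A one mul A one ⇒ cat cat cat A A one mul A one mul A one mul A one ⇒ cat cat cat cat A one mul A one mul A one mul A one ⇒ cat cat cat cat cat one mul A one mul A one mul A one ⇒ cat cat cat cat cat one mul cat one mul A one mul A one ⇒ cat cat cat cat cat one mul cat one mul cat one mul A one ⇒ cat cat cat cat cat one mul cat one mul cat one mul cat one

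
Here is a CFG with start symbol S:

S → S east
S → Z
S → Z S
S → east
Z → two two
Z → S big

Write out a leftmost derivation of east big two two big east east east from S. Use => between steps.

S => S east => S east east => Z S east east => S big S east east => Z S big S east east => S big S big S east east => east big S big S east east => east big Z big S east east => east big two two big S east east => east big two two big east east east

S => S east   [S → S east]
S east => S east east   [S → S east]
S east east => Z S east east   [S → Z S]
Z S east east => S big S east east   [Z → S big]
S big S east east => Z S big S east east   [S → Z S]
Z S big S east east => S big S big S east east   [Z → S big]
S big S big S east east => east big S big S east east   [S → east]
east big S big S east east => east big Z big S east east   [S → Z]
east big Z big S east east => east big two two big S east east   [Z → two two]
east big two two big S east east => east big two two big east east east   [S → east]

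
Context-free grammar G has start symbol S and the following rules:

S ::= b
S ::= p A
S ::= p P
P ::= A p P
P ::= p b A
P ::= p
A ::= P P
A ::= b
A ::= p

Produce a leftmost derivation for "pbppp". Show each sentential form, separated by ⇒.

S ⇒ pA ⇒ pPP ⇒ pApPP ⇒ pbpPP ⇒ pbppP ⇒ pbppp

S ⇒ pA   [S ::= p A]
pA ⇒ pPP   [A ::= P P]
pPP ⇒ pApPP   [P ::= A p P]
pApPP ⇒ pbpPP   [A ::= b]
pbpPP ⇒ pbppP   [P ::= p]
pbppP ⇒ pbppp   [P ::= p]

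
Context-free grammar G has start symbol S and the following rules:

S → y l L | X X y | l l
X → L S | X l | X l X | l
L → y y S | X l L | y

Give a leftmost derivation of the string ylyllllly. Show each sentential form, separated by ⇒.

S⇒ylL⇒ylXlL⇒ylXllL⇒ylXlllL⇒ylLSlllL⇒ylySlllL⇒ylylllllL⇒ylyllllly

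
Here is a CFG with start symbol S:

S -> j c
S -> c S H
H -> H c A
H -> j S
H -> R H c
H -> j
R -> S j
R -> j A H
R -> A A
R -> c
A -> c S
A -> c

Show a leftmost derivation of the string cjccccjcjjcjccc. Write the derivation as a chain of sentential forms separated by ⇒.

S ⇒ cSH   [S -> c S H]
cSH ⇒ cjcH   [S -> j c]
cjcH ⇒ cjcHcA   [H -> H c A]
cjcHcA ⇒ cjcRHccA   [H -> R H c]
cjcRHccA ⇒ cjcAAHccA   [R -> A A]
cjcAAHccA ⇒ cjccSAHccA   [A -> c S]
cjccSAHccA ⇒ cjcccSHAHccA   [S -> c S H]
cjcccSHAHccA ⇒ cjccccSHHAHccA   [S -> c S H]
cjccccSHHAHccA ⇒ cjccccjcHHAHccA   [S -> j c]
cjccccjcHHAHccA ⇒ cjccccjcjHAHccA   [H -> j]
cjccccjcjHAHccA ⇒ cjccccjcjjAHccA   [H -> j]
cjccccjcjjAHccA ⇒ cjccccjcjjcHccA   [A -> c]
cjccccjcjjcHccA ⇒ cjccccjcjjcjccA   [H -> j]
cjccccjcjjcjccA ⇒ cjccccjcjjcjccc   [A -> c]

S⇒cSH⇒cjcH⇒cjcHcA⇒cjcRHccA⇒cjcAAHccA⇒cjccSAHccA⇒cjcccSHAHccA⇒cjccccSHHAHccA⇒cjccccjcHHAHccA⇒cjccccjcjHAHccA⇒cjccccjcjjAHccA⇒cjccccjcjjcHccA⇒cjccccjcjjcjccA⇒cjccccjcjjcjccc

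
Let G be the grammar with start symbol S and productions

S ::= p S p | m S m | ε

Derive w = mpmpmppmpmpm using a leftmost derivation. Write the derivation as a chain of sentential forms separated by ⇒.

S ⇒ mSm ⇒ mpSpm ⇒ mpmSmpm ⇒ mpmpSpmpm ⇒ mpmpmSmpmpm ⇒ mpmpmpSpmpmpm ⇒ mpmpmppmpmpm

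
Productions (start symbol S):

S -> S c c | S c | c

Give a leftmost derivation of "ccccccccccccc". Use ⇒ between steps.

S ⇒ Scc ⇒ Scccc ⇒ Scccccc ⇒ Scccccccc ⇒ Sccccccccc ⇒ Scccccccccc ⇒ Scccccccccccc ⇒ ccccccccccccc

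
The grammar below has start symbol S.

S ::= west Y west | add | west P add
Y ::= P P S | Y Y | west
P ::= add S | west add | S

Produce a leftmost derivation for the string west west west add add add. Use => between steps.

S => west P add => west S add => west west P add add => west west west add add add

S => west P add   [S ::= west P add]
west P add => west S add   [P ::= S]
west S add => west west P add add   [S ::= west P add]
west west P add add => west west west add add add   [P ::= west add]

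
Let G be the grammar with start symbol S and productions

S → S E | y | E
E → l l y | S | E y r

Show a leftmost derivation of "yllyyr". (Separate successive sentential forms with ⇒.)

S ⇒ E   [S → E]
E ⇒ Eyr   [E → E y r]
Eyr ⇒ Syr   [E → S]
Syr ⇒ SEyr   [S → S E]
SEyr ⇒ yEyr   [S → y]
yEyr ⇒ yllyyr   [E → l l y]

S⇒E⇒Eyr⇒Syr⇒SEyr⇒yEyr⇒yllyyr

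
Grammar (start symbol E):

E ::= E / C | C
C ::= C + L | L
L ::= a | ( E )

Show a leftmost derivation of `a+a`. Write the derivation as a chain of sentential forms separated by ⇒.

E ⇒ C ⇒ C+L ⇒ L+L ⇒ a+L ⇒ a+a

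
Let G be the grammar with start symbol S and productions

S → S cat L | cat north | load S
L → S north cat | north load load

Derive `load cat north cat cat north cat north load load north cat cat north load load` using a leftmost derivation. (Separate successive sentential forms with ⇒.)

S ⇒ load S ⇒ load S cat L ⇒ load S cat L cat L ⇒ load cat north cat L cat L ⇒ load cat north cat S north cat cat L ⇒ load cat north cat S cat L north cat cat L ⇒ load cat north cat cat north cat L north cat cat L ⇒ load cat north cat cat north cat north load load north cat cat L ⇒ load cat north cat cat north cat north load load north cat cat north load load

S ⇒ load S   [S → load S]
load S ⇒ load S cat L   [S → S cat L]
load S cat L ⇒ load S cat L cat L   [S → S cat L]
load S cat L cat L ⇒ load cat north cat L cat L   [S → cat north]
load cat north cat L cat L ⇒ load cat north cat S north cat cat L   [L → S north cat]
load cat north cat S north cat cat L ⇒ load cat north cat S cat L north cat cat L   [S → S cat L]
load cat north cat S cat L north cat cat L ⇒ load cat north cat cat north cat L north cat cat L   [S → cat north]
load cat north cat cat north cat L north cat cat L ⇒ load cat north cat cat north cat north load load north cat cat L   [L → north load load]
load cat north cat cat north cat north load load north cat cat L ⇒ load cat north cat cat north cat north load load north cat cat north load load   [L → north load load]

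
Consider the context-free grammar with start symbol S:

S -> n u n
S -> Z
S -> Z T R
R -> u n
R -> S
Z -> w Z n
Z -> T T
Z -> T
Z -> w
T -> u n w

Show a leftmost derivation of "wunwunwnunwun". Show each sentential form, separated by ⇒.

S ⇒ ZTR ⇒ wZnTR ⇒ wTTnTR ⇒ wunwTnTR ⇒ wunwunwnTR ⇒ wunwunwnunwR ⇒ wunwunwnunwun

S ⇒ ZTR   [S -> Z T R]
ZTR ⇒ wZnTR   [Z -> w Z n]
wZnTR ⇒ wTTnTR   [Z -> T T]
wTTnTR ⇒ wunwTnTR   [T -> u n w]
wunwTnTR ⇒ wunwunwnTR   [T -> u n w]
wunwunwnTR ⇒ wunwunwnunwR   [T -> u n w]
wunwunwnunwR ⇒ wunwunwnunwun   [R -> u n]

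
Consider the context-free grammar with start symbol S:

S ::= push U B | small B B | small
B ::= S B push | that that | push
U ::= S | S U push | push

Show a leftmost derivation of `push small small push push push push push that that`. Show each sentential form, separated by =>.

S => push U B   [S ::= push U B]
push U B => push S U push B   [U ::= S U push]
push S U push B => push small U push B   [S ::= small]
push small U push B => push small S U push push B   [U ::= S U push]
push small S U push push B => push small small U push push B   [S ::= small]
push small small U push push B => push small small S push push B   [U ::= S]
push small small S push push B => push small small push U B push push B   [S ::= push U B]
push small small push U B push push B => push small small push push B push push B   [U ::= push]
push small small push push B push push B => push small small push push push push push B   [B ::= push]
push small small push push push push push B => push small small push push push push push that that   [B ::= that that]

S => push U B => push S U push B => push small U push B => push small S U push push B => push small small U push push B => push small small S push push B => push small small push U B push push B => push small small push push B push push B => push small small push push push push push B => push small small push push push push push that that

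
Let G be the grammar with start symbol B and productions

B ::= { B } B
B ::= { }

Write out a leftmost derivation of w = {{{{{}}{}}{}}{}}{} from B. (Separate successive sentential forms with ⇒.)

B ⇒ {B}B ⇒ {{B}B}B ⇒ {{{B}B}B}B ⇒ {{{{B}B}B}B}B ⇒ {{{{{}}B}B}B}B ⇒ {{{{{}}{}}B}B}B ⇒ {{{{{}}{}}{}}B}B ⇒ {{{{{}}{}}{}}{}}B ⇒ {{{{{}}{}}{}}{}}{}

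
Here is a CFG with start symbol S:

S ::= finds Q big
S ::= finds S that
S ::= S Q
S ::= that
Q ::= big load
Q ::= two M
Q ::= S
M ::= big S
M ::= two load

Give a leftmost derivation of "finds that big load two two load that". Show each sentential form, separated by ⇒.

S ⇒ finds S that ⇒ finds S Q that ⇒ finds S Q Q that ⇒ finds that Q Q that ⇒ finds that big load Q that ⇒ finds that big load two M that ⇒ finds that big load two two load that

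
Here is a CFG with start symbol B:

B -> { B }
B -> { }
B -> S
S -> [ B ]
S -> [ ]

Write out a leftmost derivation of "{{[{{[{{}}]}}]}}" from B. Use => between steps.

B=>{B}=>{{B}}=>{{S}}=>{{[B]}}=>{{[{B}]}}=>{{[{{B}}]}}=>{{[{{S}}]}}=>{{[{{[B]}}]}}=>{{[{{[{B}]}}]}}=>{{[{{[{{}}]}}]}}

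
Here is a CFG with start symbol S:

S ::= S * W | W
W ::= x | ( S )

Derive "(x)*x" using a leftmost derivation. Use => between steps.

S => S*W   [S ::= S * W]
S*W => W*W   [S ::= W]
W*W => (S)*W   [W ::= ( S )]
(S)*W => (W)*W   [S ::= W]
(W)*W => (x)*W   [W ::= x]
(x)*W => (x)*x   [W ::= x]

S=>S*W=>W*W=>(S)*W=>(W)*W=>(x)*W=>(x)*x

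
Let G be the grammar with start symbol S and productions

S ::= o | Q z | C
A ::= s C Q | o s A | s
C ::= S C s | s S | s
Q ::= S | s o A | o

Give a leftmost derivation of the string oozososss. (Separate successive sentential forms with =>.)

S => C => SCs => oCs => oSCss => oQzCss => oozCss => oozSCsss => oozoCsss => oozosSsss => oozososss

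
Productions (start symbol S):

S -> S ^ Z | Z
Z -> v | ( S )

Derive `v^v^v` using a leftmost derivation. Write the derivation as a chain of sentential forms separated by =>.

S => S^Z   [S -> S ^ Z]
S^Z => S^Z^Z   [S -> S ^ Z]
S^Z^Z => Z^Z^Z   [S -> Z]
Z^Z^Z => v^Z^Z   [Z -> v]
v^Z^Z => v^v^Z   [Z -> v]
v^v^Z => v^v^v   [Z -> v]

S => S^Z => S^Z^Z => Z^Z^Z => v^Z^Z => v^v^Z => v^v^v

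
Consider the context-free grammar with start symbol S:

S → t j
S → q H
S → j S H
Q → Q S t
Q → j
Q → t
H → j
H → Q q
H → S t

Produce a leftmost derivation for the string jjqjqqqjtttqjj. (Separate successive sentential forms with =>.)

S=>jSH=>jjSHH=>jjqHHH=>jjqQqHH=>jjqQStqHH=>jjqjStqHH=>jjqjqHtqHH=>jjqjqSttqHH=>jjqjqqHttqHH=>jjqjqqStttqHH=>jjqjqqqHtttqHH=>jjqjqqqjtttqHH=>jjqjqqqjtttqjH=>jjqjqqqjtttqjj

S => jSH   [S → j S H]
jSH => jjSHH   [S → j S H]
jjSHH => jjqHHH   [S → q H]
jjqHHH => jjqQqHH   [H → Q q]
jjqQqHH => jjqQStqHH   [Q → Q S t]
jjqQStqHH => jjqjStqHH   [Q → j]
jjqjStqHH => jjqjqHtqHH   [S → q H]
jjqjqHtqHH => jjqjqSttqHH   [H → S t]
jjqjqSttqHH => jjqjqqHttqHH   [S → q H]
jjqjqqHttqHH => jjqjqqStttqHH   [H → S t]
jjqjqqStttqHH => jjqjqqqHtttqHH   [S → q H]
jjqjqqqHtttqHH => jjqjqqqjtttqHH   [H → j]
jjqjqqqjtttqHH => jjqjqqqjtttqjH   [H → j]
jjqjqqqjtttqjH => jjqjqqqjtttqjj   [H → j]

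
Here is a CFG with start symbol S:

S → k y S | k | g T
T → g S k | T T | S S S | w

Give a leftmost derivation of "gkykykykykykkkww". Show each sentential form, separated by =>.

S => gT   [S → g T]
gT => gTT   [T → T T]
gTT => gTTT   [T → T T]
gTTT => gSSSTT   [T → S S S]
gSSSTT => gkySSSTT   [S → k y S]
gkySSSTT => gkykySSSTT   [S → k y S]
gkykySSSTT => gkykykySSSTT   [S → k y S]
gkykykySSSTT => gkykykykySSSTT   [S → k y S]
gkykykykySSSTT => gkykykykykySSSTT   [S → k y S]
gkykykykykySSSTT => gkykykykykykSSTT   [S → k]
gkykykykykykSSTT => gkykykykykykkSTT   [S → k]
gkykykykykykkSTT => gkykykykykykkkTT   [S → k]
gkykykykykykkkTT => gkykykykykykkkwT   [T → w]
gkykykykykykkkwT => gkykykykykykkkww   [T → w]

S => gT => gTT => gTTT => gSSSTT => gkySSSTT => gkykySSSTT => gkykykySSSTT => gkykykykySSSTT => gkykykykykySSSTT => gkykykykykykSSTT => gkykykykykykkSTT => gkykykykykykkkTT => gkykykykykykkkwT => gkykykykykykkkww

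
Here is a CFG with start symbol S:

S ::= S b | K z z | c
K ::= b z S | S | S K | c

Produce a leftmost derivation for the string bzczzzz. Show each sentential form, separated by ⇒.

S ⇒ Kzz   [S ::= K z z]
Kzz ⇒ bzSzz   [K ::= b z S]
bzSzz ⇒ bzKzzzz   [S ::= K z z]
bzKzzzz ⇒ bzczzzz   [K ::= c]

S ⇒ Kzz ⇒ bzSzz ⇒ bzKzzzz ⇒ bzczzzz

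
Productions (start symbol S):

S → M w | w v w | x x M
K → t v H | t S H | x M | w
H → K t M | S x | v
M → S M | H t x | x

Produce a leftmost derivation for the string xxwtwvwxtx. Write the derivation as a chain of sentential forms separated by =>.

S=>xxM=>xxHtx=>xxKtMtx=>xxwtMtx=>xxwtSMtx=>xxwtwvwMtx=>xxwtwvwxtx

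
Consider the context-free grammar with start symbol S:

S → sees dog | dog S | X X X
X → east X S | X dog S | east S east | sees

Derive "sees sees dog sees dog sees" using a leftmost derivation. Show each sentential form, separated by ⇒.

S ⇒ X X X   [S → X X X]
X X X ⇒ sees X X   [X → sees]
sees X X ⇒ sees X dog S X   [X → X dog S]
sees X dog S X ⇒ sees sees dog S X   [X → sees]
sees sees dog S X ⇒ sees sees dog sees dog X   [S → sees dog]
sees sees dog sees dog X ⇒ sees sees dog sees dog sees   [X → sees]

S ⇒ X X X ⇒ sees X X ⇒ sees X dog S X ⇒ sees sees dog S X ⇒ sees sees dog sees dog X ⇒ sees sees dog sees dog sees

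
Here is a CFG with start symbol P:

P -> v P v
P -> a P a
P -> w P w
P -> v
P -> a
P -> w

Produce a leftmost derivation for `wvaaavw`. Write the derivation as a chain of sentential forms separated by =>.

P => wPw   [P -> w P w]
wPw => wvPvw   [P -> v P v]
wvPvw => wvaPavw   [P -> a P a]
wvaPavw => wvaaavw   [P -> a]

P => wPw => wvPvw => wvaPavw => wvaaavw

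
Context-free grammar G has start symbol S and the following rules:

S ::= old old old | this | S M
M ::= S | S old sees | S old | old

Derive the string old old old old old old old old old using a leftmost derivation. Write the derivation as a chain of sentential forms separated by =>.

S => S M   [S ::= S M]
S M => S M M   [S ::= S M]
S M M => S M M M   [S ::= S M]
S M M M => old old old M M M   [S ::= old old old]
old old old M M M => old old old S M M   [M ::= S]
old old old S M M => old old old S M M M   [S ::= S M]
old old old S M M M => old old old old old old M M M   [S ::= old old old]
old old old old old old M M M => old old old old old old old M M   [M ::= old]
old old old old old old old M M => old old old old old old old old M   [M ::= old]
old old old old old old old old M => old old old old old old old old old   [M ::= old]

S => S M => S M M => S M M M => old old old M M M => old old old S M M => old old old S M M M => old old old old old old M M M => old old old old old old old M M => old old old old old old old old M => old old old old old old old old old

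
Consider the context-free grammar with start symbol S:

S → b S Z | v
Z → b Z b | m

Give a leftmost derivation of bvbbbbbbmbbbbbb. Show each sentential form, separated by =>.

S=>bSZ=>bvZ=>bvbZb=>bvbbZbb=>bvbbbZbbb=>bvbbbbZbbbb=>bvbbbbbZbbbbb=>bvbbbbbbZbbbbbb=>bvbbbbbbmbbbbbb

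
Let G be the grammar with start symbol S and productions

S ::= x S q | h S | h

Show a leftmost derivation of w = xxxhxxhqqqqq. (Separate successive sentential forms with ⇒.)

S ⇒ xSq   [S ::= x S q]
xSq ⇒ xxSqq   [S ::= x S q]
xxSqq ⇒ xxxSqqq   [S ::= x S q]
xxxSqqq ⇒ xxxhSqqq   [S ::= h S]
xxxhSqqq ⇒ xxxhxSqqqq   [S ::= x S q]
xxxhxSqqqq ⇒ xxxhxxSqqqqq   [S ::= x S q]
xxxhxxSqqqqq ⇒ xxxhxxhqqqqq   [S ::= h]

S⇒xSq⇒xxSqq⇒xxxSqqq⇒xxxhSqqq⇒xxxhxSqqqq⇒xxxhxxSqqqqq⇒xxxhxxhqqqqq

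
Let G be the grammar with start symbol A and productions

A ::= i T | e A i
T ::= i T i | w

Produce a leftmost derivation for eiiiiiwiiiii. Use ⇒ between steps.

A ⇒ eAi ⇒ eiTi ⇒ eiiTii ⇒ eiiiTiii ⇒ eiiiiTiiii ⇒ eiiiiiTiiiii ⇒ eiiiiiwiiiii

A ⇒ eAi   [A ::= e A i]
eAi ⇒ eiTi   [A ::= i T]
eiTi ⇒ eiiTii   [T ::= i T i]
eiiTii ⇒ eiiiTiii   [T ::= i T i]
eiiiTiii ⇒ eiiiiTiiii   [T ::= i T i]
eiiiiTiiii ⇒ eiiiiiTiiiii   [T ::= i T i]
eiiiiiTiiiii ⇒ eiiiiiwiiiii   [T ::= w]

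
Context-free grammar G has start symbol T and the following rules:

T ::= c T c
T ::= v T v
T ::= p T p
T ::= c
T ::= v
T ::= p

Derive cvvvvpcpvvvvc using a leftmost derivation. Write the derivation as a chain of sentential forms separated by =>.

T=>cTc=>cvTvc=>cvvTvvc=>cvvvTvvvc=>cvvvvTvvvvc=>cvvvvpTpvvvvc=>cvvvvpcpvvvvc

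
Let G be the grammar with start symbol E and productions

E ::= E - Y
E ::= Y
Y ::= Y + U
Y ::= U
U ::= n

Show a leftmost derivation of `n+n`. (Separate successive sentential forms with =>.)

E => Y => Y+U => U+U => n+U => n+n

E => Y   [E ::= Y]
Y => Y+U   [Y ::= Y + U]
Y+U => U+U   [Y ::= U]
U+U => n+U   [U ::= n]
n+U => n+n   [U ::= n]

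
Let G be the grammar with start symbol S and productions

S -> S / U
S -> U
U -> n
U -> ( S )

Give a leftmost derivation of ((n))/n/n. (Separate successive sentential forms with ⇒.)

S ⇒ S/U   [S -> S / U]
S/U ⇒ S/U/U   [S -> S / U]
S/U/U ⇒ U/U/U   [S -> U]
U/U/U ⇒ (S)/U/U   [U -> ( S )]
(S)/U/U ⇒ (U)/U/U   [S -> U]
(U)/U/U ⇒ ((S))/U/U   [U -> ( S )]
((S))/U/U ⇒ ((U))/U/U   [S -> U]
((U))/U/U ⇒ ((n))/U/U   [U -> n]
((n))/U/U ⇒ ((n))/n/U   [U -> n]
((n))/n/U ⇒ ((n))/n/n   [U -> n]

S ⇒ S/U ⇒ S/U/U ⇒ U/U/U ⇒ (S)/U/U ⇒ (U)/U/U ⇒ ((S))/U/U ⇒ ((U))/U/U ⇒ ((n))/U/U ⇒ ((n))/n/U ⇒ ((n))/n/n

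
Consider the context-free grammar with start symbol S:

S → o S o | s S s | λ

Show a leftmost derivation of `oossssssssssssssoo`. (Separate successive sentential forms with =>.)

S => oSo => ooSoo => oosSsoo => oossSssoo => oosssSsssoo => oossssSssssoo => oosssssSsssssoo => oossssssSssssssoo => oosssssssSsssssssoo => oossssssssssssssoo

S => oSo   [S → o S o]
oSo => ooSoo   [S → o S o]
ooSoo => oosSsoo   [S → s S s]
oosSsoo => oossSssoo   [S → s S s]
oossSssoo => oosssSsssoo   [S → s S s]
oosssSsssoo => oossssSssssoo   [S → s S s]
oossssSssssoo => oosssssSsssssoo   [S → s S s]
oosssssSsssssoo => oossssssSssssssoo   [S → s S s]
oossssssSssssssoo => oosssssssSsssssssoo   [S → s S s]
oosssssssSsssssssoo => oossssssssssssssoo   [S → λ]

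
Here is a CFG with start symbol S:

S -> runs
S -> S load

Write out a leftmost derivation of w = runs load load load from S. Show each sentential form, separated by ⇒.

S ⇒ S load   [S -> S load]
S load ⇒ S load load   [S -> S load]
S load load ⇒ S load load load   [S -> S load]
S load load load ⇒ runs load load load   [S -> runs]

S ⇒ S load ⇒ S load load ⇒ S load load load ⇒ runs load load load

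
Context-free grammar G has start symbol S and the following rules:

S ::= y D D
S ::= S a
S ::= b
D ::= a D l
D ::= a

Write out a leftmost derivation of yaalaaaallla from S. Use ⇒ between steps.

S ⇒ Sa   [S ::= S a]
Sa ⇒ yDDa   [S ::= y D D]
yDDa ⇒ yaDlDa   [D ::= a D l]
yaDlDa ⇒ yaalDa   [D ::= a]
yaalDa ⇒ yaalaDla   [D ::= a D l]
yaalaDla ⇒ yaalaaDlla   [D ::= a D l]
yaalaaDlla ⇒ yaalaaaDllla   [D ::= a D l]
yaalaaaDllla ⇒ yaalaaaallla   [D ::= a]

S ⇒ Sa ⇒ yDDa ⇒ yaDlDa ⇒ yaalDa ⇒ yaalaDla ⇒ yaalaaDlla ⇒ yaalaaaDllla ⇒ yaalaaaallla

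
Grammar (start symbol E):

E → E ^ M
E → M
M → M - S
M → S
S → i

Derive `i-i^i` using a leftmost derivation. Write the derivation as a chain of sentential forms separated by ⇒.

E⇒E^M⇒M^M⇒M-S^M⇒S-S^M⇒i-S^M⇒i-i^M⇒i-i^S⇒i-i^i

E ⇒ E^M   [E → E ^ M]
E^M ⇒ M^M   [E → M]
M^M ⇒ M-S^M   [M → M - S]
M-S^M ⇒ S-S^M   [M → S]
S-S^M ⇒ i-S^M   [S → i]
i-S^M ⇒ i-i^M   [S → i]
i-i^M ⇒ i-i^S   [M → S]
i-i^S ⇒ i-i^i   [S → i]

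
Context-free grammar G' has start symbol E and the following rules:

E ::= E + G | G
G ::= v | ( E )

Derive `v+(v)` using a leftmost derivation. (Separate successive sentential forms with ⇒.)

E ⇒ E+G ⇒ G+G ⇒ v+G ⇒ v+(E) ⇒ v+(G) ⇒ v+(v)

E ⇒ E+G   [E ::= E + G]
E+G ⇒ G+G   [E ::= G]
G+G ⇒ v+G   [G ::= v]
v+G ⇒ v+(E)   [G ::= ( E )]
v+(E) ⇒ v+(G)   [E ::= G]
v+(G) ⇒ v+(v)   [G ::= v]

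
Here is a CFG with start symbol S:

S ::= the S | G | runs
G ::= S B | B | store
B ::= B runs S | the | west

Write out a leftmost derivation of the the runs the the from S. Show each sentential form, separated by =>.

S => G => S B => the S B => the the S B => the the G B => the the S B B => the the runs B B => the the runs the B => the the runs the the

S => G   [S ::= G]
G => S B   [G ::= S B]
S B => the S B   [S ::= the S]
the S B => the the S B   [S ::= the S]
the the S B => the the G B   [S ::= G]
the the G B => the the S B B   [G ::= S B]
the the S B B => the the runs B B   [S ::= runs]
the the runs B B => the the runs the B   [B ::= the]
the the runs the B => the the runs the the   [B ::= the]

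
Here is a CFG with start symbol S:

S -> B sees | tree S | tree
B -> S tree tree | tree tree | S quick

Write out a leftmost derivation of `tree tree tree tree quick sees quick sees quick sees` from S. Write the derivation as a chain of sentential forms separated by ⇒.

S ⇒ tree S ⇒ tree B sees ⇒ tree S quick sees ⇒ tree tree S quick sees ⇒ tree tree B sees quick sees ⇒ tree tree S quick sees quick sees ⇒ tree tree B sees quick sees quick sees ⇒ tree tree S quick sees quick sees quick sees ⇒ tree tree tree S quick sees quick sees quick sees ⇒ tree tree tree tree quick sees quick sees quick sees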